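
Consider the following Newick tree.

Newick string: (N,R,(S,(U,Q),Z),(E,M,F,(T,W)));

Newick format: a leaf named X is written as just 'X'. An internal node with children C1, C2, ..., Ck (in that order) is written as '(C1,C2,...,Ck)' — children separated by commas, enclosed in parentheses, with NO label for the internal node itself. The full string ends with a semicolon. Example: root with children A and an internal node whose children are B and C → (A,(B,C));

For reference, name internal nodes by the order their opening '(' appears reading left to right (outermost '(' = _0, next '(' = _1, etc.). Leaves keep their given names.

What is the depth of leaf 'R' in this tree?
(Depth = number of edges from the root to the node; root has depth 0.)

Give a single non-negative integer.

Newick: (N,R,(S,(U,Q),Z),(E,M,F,(T,W)));
Naming internals by '(' encounter order: outermost '(' = _0, next = _1, ...
Query node: R
Path from root: _0 -> R
Depth of R: 1 (number of edges from root)

Answer: 1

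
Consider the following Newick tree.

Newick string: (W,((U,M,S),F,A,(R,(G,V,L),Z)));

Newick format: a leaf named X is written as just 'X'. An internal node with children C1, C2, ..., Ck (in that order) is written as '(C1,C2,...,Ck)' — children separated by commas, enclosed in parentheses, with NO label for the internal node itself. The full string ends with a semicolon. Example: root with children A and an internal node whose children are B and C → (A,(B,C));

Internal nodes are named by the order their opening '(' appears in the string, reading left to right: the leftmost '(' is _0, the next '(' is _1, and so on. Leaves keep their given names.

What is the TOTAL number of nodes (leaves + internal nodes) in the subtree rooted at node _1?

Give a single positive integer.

Answer: 14

Derivation:
Newick: (W,((U,M,S),F,A,(R,(G,V,L),Z)));
Locate _1: it is the '(' at position 3 (the 2nd '(' reading left to right).
Query: subtree rooted at _1
_1: subtree_size = 1 + 13
  _2: subtree_size = 1 + 3
    U: subtree_size = 1 + 0
    M: subtree_size = 1 + 0
    S: subtree_size = 1 + 0
  F: subtree_size = 1 + 0
  A: subtree_size = 1 + 0
  _3: subtree_size = 1 + 6
    R: subtree_size = 1 + 0
    _4: subtree_size = 1 + 3
      G: subtree_size = 1 + 0
      V: subtree_size = 1 + 0
      L: subtree_size = 1 + 0
    Z: subtree_size = 1 + 0
Total subtree size of _1: 14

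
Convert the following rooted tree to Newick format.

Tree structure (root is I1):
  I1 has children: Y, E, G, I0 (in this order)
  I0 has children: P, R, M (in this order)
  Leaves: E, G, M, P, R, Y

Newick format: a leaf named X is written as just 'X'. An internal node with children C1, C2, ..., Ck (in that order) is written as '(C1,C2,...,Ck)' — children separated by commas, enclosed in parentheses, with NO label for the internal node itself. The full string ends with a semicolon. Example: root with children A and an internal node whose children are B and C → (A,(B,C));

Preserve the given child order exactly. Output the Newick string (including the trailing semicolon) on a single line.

Answer: (Y,E,G,(P,R,M));

Derivation:
internal I1 with children ['Y', 'E', 'G', 'I0']
  leaf 'Y' → 'Y'
  leaf 'E' → 'E'
  leaf 'G' → 'G'
  internal I0 with children ['P', 'R', 'M']
    leaf 'P' → 'P'
    leaf 'R' → 'R'
    leaf 'M' → 'M'
  → '(P,R,M)'
→ '(Y,E,G,(P,R,M))'
Final: (Y,E,G,(P,R,M));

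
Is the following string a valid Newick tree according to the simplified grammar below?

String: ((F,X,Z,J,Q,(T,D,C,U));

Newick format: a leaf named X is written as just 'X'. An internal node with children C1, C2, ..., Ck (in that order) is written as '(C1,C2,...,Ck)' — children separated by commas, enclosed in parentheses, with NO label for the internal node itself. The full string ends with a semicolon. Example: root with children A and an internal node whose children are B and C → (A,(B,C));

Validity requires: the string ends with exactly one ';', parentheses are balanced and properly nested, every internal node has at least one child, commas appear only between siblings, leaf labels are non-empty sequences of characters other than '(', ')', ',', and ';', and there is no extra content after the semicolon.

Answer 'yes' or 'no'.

Input: ((F,X,Z,J,Q,(T,D,C,U));
Paren balance: 3 '(' vs 2 ')' MISMATCH
Ends with single ';': True
Full parse: FAILS (expected , or ) at pos 22)
Valid: False

Answer: no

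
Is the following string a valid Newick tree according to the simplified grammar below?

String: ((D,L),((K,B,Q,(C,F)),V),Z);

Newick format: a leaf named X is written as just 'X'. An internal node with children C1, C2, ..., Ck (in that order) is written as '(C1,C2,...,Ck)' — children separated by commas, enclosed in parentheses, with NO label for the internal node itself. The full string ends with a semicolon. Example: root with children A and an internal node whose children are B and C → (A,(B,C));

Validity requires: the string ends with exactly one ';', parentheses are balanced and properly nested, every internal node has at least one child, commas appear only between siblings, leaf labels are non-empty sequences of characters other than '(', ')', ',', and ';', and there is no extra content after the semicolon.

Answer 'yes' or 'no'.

Input: ((D,L),((K,B,Q,(C,F)),V),Z);
Paren balance: 5 '(' vs 5 ')' OK
Ends with single ';': True
Full parse: OK
Valid: True

Answer: yes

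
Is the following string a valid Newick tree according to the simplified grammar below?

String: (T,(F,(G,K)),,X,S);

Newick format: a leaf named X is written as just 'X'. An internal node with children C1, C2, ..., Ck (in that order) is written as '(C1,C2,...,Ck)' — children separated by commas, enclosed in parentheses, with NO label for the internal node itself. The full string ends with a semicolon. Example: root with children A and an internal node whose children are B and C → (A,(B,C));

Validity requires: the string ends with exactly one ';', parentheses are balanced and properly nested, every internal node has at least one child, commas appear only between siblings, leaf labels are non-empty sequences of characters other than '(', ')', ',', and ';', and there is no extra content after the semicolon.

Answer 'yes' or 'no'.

Answer: no

Derivation:
Input: (T,(F,(G,K)),,X,S);
Paren balance: 3 '(' vs 3 ')' OK
Ends with single ';': True
Full parse: FAILS (empty leaf label at pos 13)
Valid: False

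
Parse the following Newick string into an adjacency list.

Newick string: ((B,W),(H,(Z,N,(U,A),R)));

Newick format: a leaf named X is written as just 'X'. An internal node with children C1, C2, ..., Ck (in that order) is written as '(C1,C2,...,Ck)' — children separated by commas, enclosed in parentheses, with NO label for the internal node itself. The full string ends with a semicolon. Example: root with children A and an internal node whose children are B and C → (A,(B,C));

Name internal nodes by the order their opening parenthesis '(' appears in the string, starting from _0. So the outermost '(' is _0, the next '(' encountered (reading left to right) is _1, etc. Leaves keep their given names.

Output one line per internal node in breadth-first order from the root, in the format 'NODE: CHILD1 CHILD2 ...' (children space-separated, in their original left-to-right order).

Input: ((B,W),(H,(Z,N,(U,A),R)));
Scanning left-to-right, naming '(' by encounter order:
  pos 0: '(' -> open internal node _0 (depth 1)
  pos 1: '(' -> open internal node _1 (depth 2)
  pos 5: ')' -> close internal node _1 (now at depth 1)
  pos 7: '(' -> open internal node _2 (depth 2)
  pos 10: '(' -> open internal node _3 (depth 3)
  pos 15: '(' -> open internal node _4 (depth 4)
  pos 19: ')' -> close internal node _4 (now at depth 3)
  pos 22: ')' -> close internal node _3 (now at depth 2)
  pos 23: ')' -> close internal node _2 (now at depth 1)
  pos 24: ')' -> close internal node _0 (now at depth 0)
Total internal nodes: 5
BFS adjacency from root:
  _0: _1 _2
  _1: B W
  _2: H _3
  _3: Z N _4 R
  _4: U A

Answer: _0: _1 _2
_1: B W
_2: H _3
_3: Z N _4 R
_4: U A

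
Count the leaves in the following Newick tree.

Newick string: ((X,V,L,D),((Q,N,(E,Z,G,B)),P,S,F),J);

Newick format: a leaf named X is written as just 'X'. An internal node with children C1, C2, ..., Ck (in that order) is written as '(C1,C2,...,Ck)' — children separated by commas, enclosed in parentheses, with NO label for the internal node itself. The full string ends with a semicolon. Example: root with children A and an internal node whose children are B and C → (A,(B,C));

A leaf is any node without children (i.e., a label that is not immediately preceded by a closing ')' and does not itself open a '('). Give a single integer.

Newick: ((X,V,L,D),((Q,N,(E,Z,G,B)),P,S,F),J);
Scan left-to-right; a leaf is any maximal label run not followed by '(':
  pos 2: leaf 'X' → count = 1
  pos 4: leaf 'V' → count = 2
  pos 6: leaf 'L' → count = 3
  pos 8: leaf 'D' → count = 4
  pos 13: leaf 'Q' → count = 5
  pos 15: leaf 'N' → count = 6
  pos 18: leaf 'E' → count = 7
  pos 20: leaf 'Z' → count = 8
  pos 22: leaf 'G' → count = 9
  pos 24: leaf 'B' → count = 10
  pos 28: leaf 'P' → count = 11
  pos 30: leaf 'S' → count = 12
  pos 32: leaf 'F' → count = 13
  pos 35: leaf 'J' → count = 14
Total leaves: 14

Answer: 14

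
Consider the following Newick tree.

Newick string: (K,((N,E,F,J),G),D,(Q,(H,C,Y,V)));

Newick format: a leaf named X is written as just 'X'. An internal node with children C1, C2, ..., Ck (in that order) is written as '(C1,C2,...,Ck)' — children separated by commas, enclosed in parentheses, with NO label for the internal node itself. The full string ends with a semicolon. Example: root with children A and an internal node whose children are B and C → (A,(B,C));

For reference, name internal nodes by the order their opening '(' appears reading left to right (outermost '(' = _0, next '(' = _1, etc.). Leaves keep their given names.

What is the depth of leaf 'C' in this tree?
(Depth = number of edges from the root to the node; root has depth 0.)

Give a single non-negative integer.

Answer: 3

Derivation:
Newick: (K,((N,E,F,J),G),D,(Q,(H,C,Y,V)));
Naming internals by '(' encounter order: outermost '(' = _0, next = _1, ...
Query node: C
Path from root: _0 -> _3 -> _4 -> C
Depth of C: 3 (number of edges from root)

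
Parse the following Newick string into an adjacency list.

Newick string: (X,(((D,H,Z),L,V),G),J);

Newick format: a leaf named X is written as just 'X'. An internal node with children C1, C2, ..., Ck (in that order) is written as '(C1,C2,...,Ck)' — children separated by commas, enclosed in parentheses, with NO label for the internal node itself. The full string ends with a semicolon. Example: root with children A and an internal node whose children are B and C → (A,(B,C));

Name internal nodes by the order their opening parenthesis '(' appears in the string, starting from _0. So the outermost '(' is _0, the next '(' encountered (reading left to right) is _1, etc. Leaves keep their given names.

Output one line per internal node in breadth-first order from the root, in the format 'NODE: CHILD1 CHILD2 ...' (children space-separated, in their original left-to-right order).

Answer: _0: X _1 J
_1: _2 G
_2: _3 L V
_3: D H Z

Derivation:
Input: (X,(((D,H,Z),L,V),G),J);
Scanning left-to-right, naming '(' by encounter order:
  pos 0: '(' -> open internal node _0 (depth 1)
  pos 3: '(' -> open internal node _1 (depth 2)
  pos 4: '(' -> open internal node _2 (depth 3)
  pos 5: '(' -> open internal node _3 (depth 4)
  pos 11: ')' -> close internal node _3 (now at depth 3)
  pos 16: ')' -> close internal node _2 (now at depth 2)
  pos 19: ')' -> close internal node _1 (now at depth 1)
  pos 22: ')' -> close internal node _0 (now at depth 0)
Total internal nodes: 4
BFS adjacency from root:
  _0: X _1 J
  _1: _2 G
  _2: _3 L V
  _3: D H Z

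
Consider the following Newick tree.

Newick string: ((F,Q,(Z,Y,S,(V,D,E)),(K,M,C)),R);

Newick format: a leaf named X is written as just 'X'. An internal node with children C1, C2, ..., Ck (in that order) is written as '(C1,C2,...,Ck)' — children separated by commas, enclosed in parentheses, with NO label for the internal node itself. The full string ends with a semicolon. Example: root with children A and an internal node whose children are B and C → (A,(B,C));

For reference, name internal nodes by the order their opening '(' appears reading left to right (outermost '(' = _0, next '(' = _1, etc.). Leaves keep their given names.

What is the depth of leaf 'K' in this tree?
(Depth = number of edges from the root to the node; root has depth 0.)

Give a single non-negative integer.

Answer: 3

Derivation:
Newick: ((F,Q,(Z,Y,S,(V,D,E)),(K,M,C)),R);
Naming internals by '(' encounter order: outermost '(' = _0, next = _1, ...
Query node: K
Path from root: _0 -> _1 -> _4 -> K
Depth of K: 3 (number of edges from root)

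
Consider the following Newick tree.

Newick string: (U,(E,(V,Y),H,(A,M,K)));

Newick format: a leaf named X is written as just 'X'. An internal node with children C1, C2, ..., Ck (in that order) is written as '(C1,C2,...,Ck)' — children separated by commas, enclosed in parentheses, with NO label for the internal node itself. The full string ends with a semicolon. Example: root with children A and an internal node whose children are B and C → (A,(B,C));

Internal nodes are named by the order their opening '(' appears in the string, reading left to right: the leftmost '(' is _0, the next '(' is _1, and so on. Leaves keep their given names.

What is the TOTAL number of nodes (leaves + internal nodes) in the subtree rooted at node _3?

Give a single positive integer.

Newick: (U,(E,(V,Y),H,(A,M,K)));
Locate _3: it is the '(' at position 14 (the 4th '(' reading left to right).
Query: subtree rooted at _3
_3: subtree_size = 1 + 3
  A: subtree_size = 1 + 0
  M: subtree_size = 1 + 0
  K: subtree_size = 1 + 0
Total subtree size of _3: 4

Answer: 4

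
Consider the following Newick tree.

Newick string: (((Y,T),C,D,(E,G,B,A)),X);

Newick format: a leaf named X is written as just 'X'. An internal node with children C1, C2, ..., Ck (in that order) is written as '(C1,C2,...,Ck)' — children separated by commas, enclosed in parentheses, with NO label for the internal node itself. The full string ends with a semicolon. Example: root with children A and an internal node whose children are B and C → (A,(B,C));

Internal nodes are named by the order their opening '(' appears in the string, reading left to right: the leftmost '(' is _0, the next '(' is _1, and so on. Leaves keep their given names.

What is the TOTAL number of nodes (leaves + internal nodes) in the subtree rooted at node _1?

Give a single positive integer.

Newick: (((Y,T),C,D,(E,G,B,A)),X);
Locate _1: it is the '(' at position 1 (the 2nd '(' reading left to right).
Query: subtree rooted at _1
_1: subtree_size = 1 + 10
  _2: subtree_size = 1 + 2
    Y: subtree_size = 1 + 0
    T: subtree_size = 1 + 0
  C: subtree_size = 1 + 0
  D: subtree_size = 1 + 0
  _3: subtree_size = 1 + 4
    E: subtree_size = 1 + 0
    G: subtree_size = 1 + 0
    B: subtree_size = 1 + 0
    A: subtree_size = 1 + 0
Total subtree size of _1: 11

Answer: 11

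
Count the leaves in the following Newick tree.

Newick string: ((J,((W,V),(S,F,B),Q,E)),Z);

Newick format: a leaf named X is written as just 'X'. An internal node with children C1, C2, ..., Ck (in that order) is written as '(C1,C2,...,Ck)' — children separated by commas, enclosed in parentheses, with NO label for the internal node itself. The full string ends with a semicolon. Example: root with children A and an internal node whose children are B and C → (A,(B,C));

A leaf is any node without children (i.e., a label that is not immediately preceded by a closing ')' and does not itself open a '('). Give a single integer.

Newick: ((J,((W,V),(S,F,B),Q,E)),Z);
Scan left-to-right; a leaf is any maximal label run not followed by '(':
  pos 2: leaf 'J' → count = 1
  pos 6: leaf 'W' → count = 2
  pos 8: leaf 'V' → count = 3
  pos 12: leaf 'S' → count = 4
  pos 14: leaf 'F' → count = 5
  pos 16: leaf 'B' → count = 6
  pos 19: leaf 'Q' → count = 7
  pos 21: leaf 'E' → count = 8
  pos 25: leaf 'Z' → count = 9
Total leaves: 9

Answer: 9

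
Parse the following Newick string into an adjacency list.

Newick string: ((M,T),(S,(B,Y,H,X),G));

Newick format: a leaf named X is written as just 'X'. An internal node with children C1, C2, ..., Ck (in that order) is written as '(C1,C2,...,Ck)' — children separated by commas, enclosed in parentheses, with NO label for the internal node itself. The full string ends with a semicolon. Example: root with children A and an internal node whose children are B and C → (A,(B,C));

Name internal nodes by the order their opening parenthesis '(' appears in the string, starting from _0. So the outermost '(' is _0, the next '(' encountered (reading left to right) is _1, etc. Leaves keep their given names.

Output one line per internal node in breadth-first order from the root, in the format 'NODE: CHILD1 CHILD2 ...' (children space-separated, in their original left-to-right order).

Input: ((M,T),(S,(B,Y,H,X),G));
Scanning left-to-right, naming '(' by encounter order:
  pos 0: '(' -> open internal node _0 (depth 1)
  pos 1: '(' -> open internal node _1 (depth 2)
  pos 5: ')' -> close internal node _1 (now at depth 1)
  pos 7: '(' -> open internal node _2 (depth 2)
  pos 10: '(' -> open internal node _3 (depth 3)
  pos 18: ')' -> close internal node _3 (now at depth 2)
  pos 21: ')' -> close internal node _2 (now at depth 1)
  pos 22: ')' -> close internal node _0 (now at depth 0)
Total internal nodes: 4
BFS adjacency from root:
  _0: _1 _2
  _1: M T
  _2: S _3 G
  _3: B Y H X

Answer: _0: _1 _2
_1: M T
_2: S _3 G
_3: B Y H X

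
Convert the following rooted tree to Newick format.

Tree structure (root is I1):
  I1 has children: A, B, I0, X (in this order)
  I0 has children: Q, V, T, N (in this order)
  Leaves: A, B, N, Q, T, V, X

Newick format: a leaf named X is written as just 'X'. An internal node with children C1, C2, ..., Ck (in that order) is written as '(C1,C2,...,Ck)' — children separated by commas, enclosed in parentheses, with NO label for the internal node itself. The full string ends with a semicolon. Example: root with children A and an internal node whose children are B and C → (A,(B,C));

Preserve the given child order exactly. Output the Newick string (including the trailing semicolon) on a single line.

internal I1 with children ['A', 'B', 'I0', 'X']
  leaf 'A' → 'A'
  leaf 'B' → 'B'
  internal I0 with children ['Q', 'V', 'T', 'N']
    leaf 'Q' → 'Q'
    leaf 'V' → 'V'
    leaf 'T' → 'T'
    leaf 'N' → 'N'
  → '(Q,V,T,N)'
  leaf 'X' → 'X'
→ '(A,B,(Q,V,T,N),X)'
Final: (A,B,(Q,V,T,N),X);

Answer: (A,B,(Q,V,T,N),X);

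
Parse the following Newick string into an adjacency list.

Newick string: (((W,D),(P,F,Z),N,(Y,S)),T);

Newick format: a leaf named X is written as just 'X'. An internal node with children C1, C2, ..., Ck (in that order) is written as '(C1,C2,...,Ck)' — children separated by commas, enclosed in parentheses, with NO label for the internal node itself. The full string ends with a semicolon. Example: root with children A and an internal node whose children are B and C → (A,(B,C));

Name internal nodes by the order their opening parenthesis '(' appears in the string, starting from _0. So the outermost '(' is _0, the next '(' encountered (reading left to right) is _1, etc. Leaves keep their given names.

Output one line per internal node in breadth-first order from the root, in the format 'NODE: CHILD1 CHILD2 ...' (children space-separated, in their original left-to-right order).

Input: (((W,D),(P,F,Z),N,(Y,S)),T);
Scanning left-to-right, naming '(' by encounter order:
  pos 0: '(' -> open internal node _0 (depth 1)
  pos 1: '(' -> open internal node _1 (depth 2)
  pos 2: '(' -> open internal node _2 (depth 3)
  pos 6: ')' -> close internal node _2 (now at depth 2)
  pos 8: '(' -> open internal node _3 (depth 3)
  pos 14: ')' -> close internal node _3 (now at depth 2)
  pos 18: '(' -> open internal node _4 (depth 3)
  pos 22: ')' -> close internal node _4 (now at depth 2)
  pos 23: ')' -> close internal node _1 (now at depth 1)
  pos 26: ')' -> close internal node _0 (now at depth 0)
Total internal nodes: 5
BFS adjacency from root:
  _0: _1 T
  _1: _2 _3 N _4
  _2: W D
  _3: P F Z
  _4: Y S

Answer: _0: _1 T
_1: _2 _3 N _4
_2: W D
_3: P F Z
_4: Y S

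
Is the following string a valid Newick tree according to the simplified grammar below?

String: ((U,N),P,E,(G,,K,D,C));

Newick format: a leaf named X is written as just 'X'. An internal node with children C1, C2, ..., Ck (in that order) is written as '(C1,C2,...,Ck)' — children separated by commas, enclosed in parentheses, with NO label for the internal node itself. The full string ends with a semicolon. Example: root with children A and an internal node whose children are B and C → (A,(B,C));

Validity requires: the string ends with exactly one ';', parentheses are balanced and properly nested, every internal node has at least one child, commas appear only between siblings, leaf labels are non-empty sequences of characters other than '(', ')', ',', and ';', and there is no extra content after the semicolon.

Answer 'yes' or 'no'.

Answer: no

Derivation:
Input: ((U,N),P,E,(G,,K,D,C));
Paren balance: 3 '(' vs 3 ')' OK
Ends with single ';': True
Full parse: FAILS (empty leaf label at pos 14)
Valid: False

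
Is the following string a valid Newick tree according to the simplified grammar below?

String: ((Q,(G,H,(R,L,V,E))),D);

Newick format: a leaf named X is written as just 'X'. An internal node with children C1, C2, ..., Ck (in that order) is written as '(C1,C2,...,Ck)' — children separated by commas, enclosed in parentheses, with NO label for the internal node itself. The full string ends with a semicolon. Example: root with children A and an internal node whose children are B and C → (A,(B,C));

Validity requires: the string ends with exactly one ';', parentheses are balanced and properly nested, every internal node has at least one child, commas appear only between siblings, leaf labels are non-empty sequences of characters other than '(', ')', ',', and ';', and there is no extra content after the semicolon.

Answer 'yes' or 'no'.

Input: ((Q,(G,H,(R,L,V,E))),D);
Paren balance: 4 '(' vs 4 ')' OK
Ends with single ';': True
Full parse: OK
Valid: True

Answer: yes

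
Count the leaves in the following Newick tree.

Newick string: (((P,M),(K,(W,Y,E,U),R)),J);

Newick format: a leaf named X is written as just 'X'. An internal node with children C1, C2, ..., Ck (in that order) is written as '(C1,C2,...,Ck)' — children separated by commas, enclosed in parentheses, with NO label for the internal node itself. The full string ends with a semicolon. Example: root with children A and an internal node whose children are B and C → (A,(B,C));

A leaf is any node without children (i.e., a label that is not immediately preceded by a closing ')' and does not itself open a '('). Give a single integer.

Answer: 9

Derivation:
Newick: (((P,M),(K,(W,Y,E,U),R)),J);
Scan left-to-right; a leaf is any maximal label run not followed by '(':
  pos 3: leaf 'P' → count = 1
  pos 5: leaf 'M' → count = 2
  pos 9: leaf 'K' → count = 3
  pos 12: leaf 'W' → count = 4
  pos 14: leaf 'Y' → count = 5
  pos 16: leaf 'E' → count = 6
  pos 18: leaf 'U' → count = 7
  pos 21: leaf 'R' → count = 8
  pos 25: leaf 'J' → count = 9
Total leaves: 9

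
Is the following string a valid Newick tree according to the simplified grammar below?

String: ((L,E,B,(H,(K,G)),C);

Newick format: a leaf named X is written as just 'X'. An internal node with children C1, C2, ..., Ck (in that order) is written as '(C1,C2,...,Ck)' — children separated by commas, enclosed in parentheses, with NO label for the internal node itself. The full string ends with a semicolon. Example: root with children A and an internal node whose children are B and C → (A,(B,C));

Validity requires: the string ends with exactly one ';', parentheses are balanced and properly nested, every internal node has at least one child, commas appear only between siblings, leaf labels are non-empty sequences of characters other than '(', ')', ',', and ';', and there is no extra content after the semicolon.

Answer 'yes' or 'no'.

Input: ((L,E,B,(H,(K,G)),C);
Paren balance: 4 '(' vs 3 ')' MISMATCH
Ends with single ';': True
Full parse: FAILS (expected , or ) at pos 20)
Valid: False

Answer: no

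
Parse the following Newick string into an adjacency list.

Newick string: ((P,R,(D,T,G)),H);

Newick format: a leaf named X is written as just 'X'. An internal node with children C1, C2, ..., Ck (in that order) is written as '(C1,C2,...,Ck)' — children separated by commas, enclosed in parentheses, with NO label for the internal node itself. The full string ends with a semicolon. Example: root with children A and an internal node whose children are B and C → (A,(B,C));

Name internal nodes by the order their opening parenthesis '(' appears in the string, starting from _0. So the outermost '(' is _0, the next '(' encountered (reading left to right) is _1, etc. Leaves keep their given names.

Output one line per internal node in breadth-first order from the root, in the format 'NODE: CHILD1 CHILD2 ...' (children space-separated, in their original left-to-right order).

Input: ((P,R,(D,T,G)),H);
Scanning left-to-right, naming '(' by encounter order:
  pos 0: '(' -> open internal node _0 (depth 1)
  pos 1: '(' -> open internal node _1 (depth 2)
  pos 6: '(' -> open internal node _2 (depth 3)
  pos 12: ')' -> close internal node _2 (now at depth 2)
  pos 13: ')' -> close internal node _1 (now at depth 1)
  pos 16: ')' -> close internal node _0 (now at depth 0)
Total internal nodes: 3
BFS adjacency from root:
  _0: _1 H
  _1: P R _2
  _2: D T G

Answer: _0: _1 H
_1: P R _2
_2: D T G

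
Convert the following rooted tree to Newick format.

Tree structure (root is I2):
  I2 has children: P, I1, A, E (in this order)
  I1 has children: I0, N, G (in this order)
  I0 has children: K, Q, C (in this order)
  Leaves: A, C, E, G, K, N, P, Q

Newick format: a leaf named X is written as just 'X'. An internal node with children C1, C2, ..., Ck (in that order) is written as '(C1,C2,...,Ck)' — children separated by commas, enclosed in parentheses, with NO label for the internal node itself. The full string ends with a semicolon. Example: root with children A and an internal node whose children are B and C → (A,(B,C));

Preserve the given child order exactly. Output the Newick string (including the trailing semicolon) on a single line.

Answer: (P,((K,Q,C),N,G),A,E);

Derivation:
internal I2 with children ['P', 'I1', 'A', 'E']
  leaf 'P' → 'P'
  internal I1 with children ['I0', 'N', 'G']
    internal I0 with children ['K', 'Q', 'C']
      leaf 'K' → 'K'
      leaf 'Q' → 'Q'
      leaf 'C' → 'C'
    → '(K,Q,C)'
    leaf 'N' → 'N'
    leaf 'G' → 'G'
  → '((K,Q,C),N,G)'
  leaf 'A' → 'A'
  leaf 'E' → 'E'
→ '(P,((K,Q,C),N,G),A,E)'
Final: (P,((K,Q,C),N,G),A,E);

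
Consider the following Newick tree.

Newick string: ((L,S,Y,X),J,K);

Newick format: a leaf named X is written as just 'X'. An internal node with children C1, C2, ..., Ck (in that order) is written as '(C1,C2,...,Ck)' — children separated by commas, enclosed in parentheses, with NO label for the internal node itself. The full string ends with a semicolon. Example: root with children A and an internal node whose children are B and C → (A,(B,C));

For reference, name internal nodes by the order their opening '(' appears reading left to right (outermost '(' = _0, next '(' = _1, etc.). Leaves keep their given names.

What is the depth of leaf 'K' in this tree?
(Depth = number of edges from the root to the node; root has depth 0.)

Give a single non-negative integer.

Newick: ((L,S,Y,X),J,K);
Naming internals by '(' encounter order: outermost '(' = _0, next = _1, ...
Query node: K
Path from root: _0 -> K
Depth of K: 1 (number of edges from root)

Answer: 1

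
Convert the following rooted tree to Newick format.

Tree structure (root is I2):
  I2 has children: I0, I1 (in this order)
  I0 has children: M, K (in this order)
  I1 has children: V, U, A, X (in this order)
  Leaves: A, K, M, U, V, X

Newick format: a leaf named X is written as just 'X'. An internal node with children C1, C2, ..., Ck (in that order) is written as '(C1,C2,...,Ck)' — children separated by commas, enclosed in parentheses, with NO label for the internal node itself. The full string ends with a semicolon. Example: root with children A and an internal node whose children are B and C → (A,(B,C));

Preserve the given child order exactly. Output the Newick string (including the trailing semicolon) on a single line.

internal I2 with children ['I0', 'I1']
  internal I0 with children ['M', 'K']
    leaf 'M' → 'M'
    leaf 'K' → 'K'
  → '(M,K)'
  internal I1 with children ['V', 'U', 'A', 'X']
    leaf 'V' → 'V'
    leaf 'U' → 'U'
    leaf 'A' → 'A'
    leaf 'X' → 'X'
  → '(V,U,A,X)'
→ '((M,K),(V,U,A,X))'
Final: ((M,K),(V,U,A,X));

Answer: ((M,K),(V,U,A,X));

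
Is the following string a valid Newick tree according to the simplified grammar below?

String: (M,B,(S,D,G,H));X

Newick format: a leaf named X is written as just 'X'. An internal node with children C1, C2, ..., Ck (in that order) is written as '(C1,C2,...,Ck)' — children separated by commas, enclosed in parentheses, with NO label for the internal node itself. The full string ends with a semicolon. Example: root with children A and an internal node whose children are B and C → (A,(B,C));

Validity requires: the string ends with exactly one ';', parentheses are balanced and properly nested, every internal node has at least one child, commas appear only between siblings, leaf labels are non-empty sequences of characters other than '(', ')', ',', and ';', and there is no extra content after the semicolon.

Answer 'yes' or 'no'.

Input: (M,B,(S,D,G,H));X
Paren balance: 2 '(' vs 2 ')' OK
Ends with single ';': False
Full parse: FAILS (must end with ;)
Valid: False

Answer: no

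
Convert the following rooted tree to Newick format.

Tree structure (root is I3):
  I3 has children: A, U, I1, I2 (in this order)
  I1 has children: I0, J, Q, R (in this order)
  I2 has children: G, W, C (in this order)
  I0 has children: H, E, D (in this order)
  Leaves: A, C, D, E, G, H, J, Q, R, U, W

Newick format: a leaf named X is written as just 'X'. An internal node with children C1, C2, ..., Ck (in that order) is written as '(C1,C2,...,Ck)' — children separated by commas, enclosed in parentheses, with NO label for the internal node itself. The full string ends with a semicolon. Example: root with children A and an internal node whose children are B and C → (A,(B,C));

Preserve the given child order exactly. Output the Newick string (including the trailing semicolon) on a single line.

internal I3 with children ['A', 'U', 'I1', 'I2']
  leaf 'A' → 'A'
  leaf 'U' → 'U'
  internal I1 with children ['I0', 'J', 'Q', 'R']
    internal I0 with children ['H', 'E', 'D']
      leaf 'H' → 'H'
      leaf 'E' → 'E'
      leaf 'D' → 'D'
    → '(H,E,D)'
    leaf 'J' → 'J'
    leaf 'Q' → 'Q'
    leaf 'R' → 'R'
  → '((H,E,D),J,Q,R)'
  internal I2 with children ['G', 'W', 'C']
    leaf 'G' → 'G'
    leaf 'W' → 'W'
    leaf 'C' → 'C'
  → '(G,W,C)'
→ '(A,U,((H,E,D),J,Q,R),(G,W,C))'
Final: (A,U,((H,E,D),J,Q,R),(G,W,C));

Answer: (A,U,((H,E,D),J,Q,R),(G,W,C));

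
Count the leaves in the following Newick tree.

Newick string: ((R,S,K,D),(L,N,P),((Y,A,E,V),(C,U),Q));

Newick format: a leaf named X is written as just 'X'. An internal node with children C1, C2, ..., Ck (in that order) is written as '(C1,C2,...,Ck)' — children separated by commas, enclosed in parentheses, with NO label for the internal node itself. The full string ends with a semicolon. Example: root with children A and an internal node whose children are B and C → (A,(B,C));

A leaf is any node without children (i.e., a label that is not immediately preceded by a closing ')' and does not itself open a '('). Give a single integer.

Answer: 14

Derivation:
Newick: ((R,S,K,D),(L,N,P),((Y,A,E,V),(C,U),Q));
Scan left-to-right; a leaf is any maximal label run not followed by '(':
  pos 2: leaf 'R' → count = 1
  pos 4: leaf 'S' → count = 2
  pos 6: leaf 'K' → count = 3
  pos 8: leaf 'D' → count = 4
  pos 12: leaf 'L' → count = 5
  pos 14: leaf 'N' → count = 6
  pos 16: leaf 'P' → count = 7
  pos 21: leaf 'Y' → count = 8
  pos 23: leaf 'A' → count = 9
  pos 25: leaf 'E' → count = 10
  pos 27: leaf 'V' → count = 11
  pos 31: leaf 'C' → count = 12
  pos 33: leaf 'U' → count = 13
  pos 36: leaf 'Q' → count = 14
Total leaves: 14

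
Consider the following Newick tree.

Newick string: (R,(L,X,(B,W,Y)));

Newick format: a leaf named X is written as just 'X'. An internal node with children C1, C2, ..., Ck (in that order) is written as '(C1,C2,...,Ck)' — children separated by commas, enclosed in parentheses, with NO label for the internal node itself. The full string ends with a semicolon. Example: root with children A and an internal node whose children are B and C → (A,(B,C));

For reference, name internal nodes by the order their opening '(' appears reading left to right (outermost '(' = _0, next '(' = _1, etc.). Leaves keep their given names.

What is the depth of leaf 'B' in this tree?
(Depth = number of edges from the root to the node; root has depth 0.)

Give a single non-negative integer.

Newick: (R,(L,X,(B,W,Y)));
Naming internals by '(' encounter order: outermost '(' = _0, next = _1, ...
Query node: B
Path from root: _0 -> _1 -> _2 -> B
Depth of B: 3 (number of edges from root)

Answer: 3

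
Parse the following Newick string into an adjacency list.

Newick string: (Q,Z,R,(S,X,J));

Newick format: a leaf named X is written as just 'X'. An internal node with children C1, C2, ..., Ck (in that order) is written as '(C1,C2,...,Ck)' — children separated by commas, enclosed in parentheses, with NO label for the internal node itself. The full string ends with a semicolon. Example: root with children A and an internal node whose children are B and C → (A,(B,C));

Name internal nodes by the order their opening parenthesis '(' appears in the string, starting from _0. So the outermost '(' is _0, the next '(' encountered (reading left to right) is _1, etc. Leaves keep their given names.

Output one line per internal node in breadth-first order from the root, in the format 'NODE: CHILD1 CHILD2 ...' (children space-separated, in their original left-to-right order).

Answer: _0: Q Z R _1
_1: S X J

Derivation:
Input: (Q,Z,R,(S,X,J));
Scanning left-to-right, naming '(' by encounter order:
  pos 0: '(' -> open internal node _0 (depth 1)
  pos 7: '(' -> open internal node _1 (depth 2)
  pos 13: ')' -> close internal node _1 (now at depth 1)
  pos 14: ')' -> close internal node _0 (now at depth 0)
Total internal nodes: 2
BFS adjacency from root:
  _0: Q Z R _1
  _1: S X J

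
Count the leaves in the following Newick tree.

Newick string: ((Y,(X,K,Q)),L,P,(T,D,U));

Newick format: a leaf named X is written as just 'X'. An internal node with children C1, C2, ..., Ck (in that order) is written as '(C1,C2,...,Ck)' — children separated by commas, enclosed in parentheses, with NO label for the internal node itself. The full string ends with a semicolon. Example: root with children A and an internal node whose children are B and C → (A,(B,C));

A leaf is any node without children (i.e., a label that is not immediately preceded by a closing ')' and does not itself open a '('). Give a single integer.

Answer: 9

Derivation:
Newick: ((Y,(X,K,Q)),L,P,(T,D,U));
Scan left-to-right; a leaf is any maximal label run not followed by '(':
  pos 2: leaf 'Y' → count = 1
  pos 5: leaf 'X' → count = 2
  pos 7: leaf 'K' → count = 3
  pos 9: leaf 'Q' → count = 4
  pos 13: leaf 'L' → count = 5
  pos 15: leaf 'P' → count = 6
  pos 18: leaf 'T' → count = 7
  pos 20: leaf 'D' → count = 8
  pos 22: leaf 'U' → count = 9
Total leaves: 9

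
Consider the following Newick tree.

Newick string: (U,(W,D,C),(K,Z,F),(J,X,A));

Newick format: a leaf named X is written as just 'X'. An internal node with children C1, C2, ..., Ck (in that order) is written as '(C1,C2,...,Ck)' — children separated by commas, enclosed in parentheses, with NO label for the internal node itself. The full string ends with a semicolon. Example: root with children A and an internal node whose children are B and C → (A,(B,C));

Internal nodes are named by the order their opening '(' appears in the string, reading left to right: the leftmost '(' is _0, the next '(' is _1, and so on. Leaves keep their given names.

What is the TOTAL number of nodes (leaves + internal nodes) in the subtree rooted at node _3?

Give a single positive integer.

Answer: 4

Derivation:
Newick: (U,(W,D,C),(K,Z,F),(J,X,A));
Locate _3: it is the '(' at position 19 (the 4th '(' reading left to right).
Query: subtree rooted at _3
_3: subtree_size = 1 + 3
  J: subtree_size = 1 + 0
  X: subtree_size = 1 + 0
  A: subtree_size = 1 + 0
Total subtree size of _3: 4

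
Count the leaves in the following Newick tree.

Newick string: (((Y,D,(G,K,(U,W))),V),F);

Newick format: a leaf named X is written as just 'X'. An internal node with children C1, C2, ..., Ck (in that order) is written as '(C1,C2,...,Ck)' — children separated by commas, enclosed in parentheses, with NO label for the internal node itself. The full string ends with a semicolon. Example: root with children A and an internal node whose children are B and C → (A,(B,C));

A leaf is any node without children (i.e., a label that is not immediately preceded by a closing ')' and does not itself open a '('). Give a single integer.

Newick: (((Y,D,(G,K,(U,W))),V),F);
Scan left-to-right; a leaf is any maximal label run not followed by '(':
  pos 3: leaf 'Y' → count = 1
  pos 5: leaf 'D' → count = 2
  pos 8: leaf 'G' → count = 3
  pos 10: leaf 'K' → count = 4
  pos 13: leaf 'U' → count = 5
  pos 15: leaf 'W' → count = 6
  pos 20: leaf 'V' → count = 7
  pos 23: leaf 'F' → count = 8
Total leaves: 8

Answer: 8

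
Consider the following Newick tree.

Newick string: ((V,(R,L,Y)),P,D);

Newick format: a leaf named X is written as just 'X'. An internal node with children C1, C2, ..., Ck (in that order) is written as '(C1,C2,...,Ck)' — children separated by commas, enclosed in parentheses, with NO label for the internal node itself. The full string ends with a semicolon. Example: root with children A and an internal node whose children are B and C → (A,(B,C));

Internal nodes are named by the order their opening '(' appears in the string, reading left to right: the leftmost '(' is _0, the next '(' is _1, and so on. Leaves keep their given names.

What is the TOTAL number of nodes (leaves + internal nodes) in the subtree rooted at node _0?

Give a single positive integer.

Answer: 9

Derivation:
Newick: ((V,(R,L,Y)),P,D);
Locate _0: it is the '(' at position 0 (the 1st '(' reading left to right).
Query: subtree rooted at _0
_0: subtree_size = 1 + 8
  _1: subtree_size = 1 + 5
    V: subtree_size = 1 + 0
    _2: subtree_size = 1 + 3
      R: subtree_size = 1 + 0
      L: subtree_size = 1 + 0
      Y: subtree_size = 1 + 0
  P: subtree_size = 1 + 0
  D: subtree_size = 1 + 0
Total subtree size of _0: 9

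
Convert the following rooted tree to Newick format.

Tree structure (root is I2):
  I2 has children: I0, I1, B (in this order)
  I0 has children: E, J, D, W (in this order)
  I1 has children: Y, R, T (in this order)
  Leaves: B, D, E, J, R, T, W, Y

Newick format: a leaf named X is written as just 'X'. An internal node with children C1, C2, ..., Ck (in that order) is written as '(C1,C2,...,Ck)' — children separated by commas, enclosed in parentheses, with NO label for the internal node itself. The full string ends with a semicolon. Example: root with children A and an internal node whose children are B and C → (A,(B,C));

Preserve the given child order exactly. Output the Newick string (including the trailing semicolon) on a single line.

Answer: ((E,J,D,W),(Y,R,T),B);

Derivation:
internal I2 with children ['I0', 'I1', 'B']
  internal I0 with children ['E', 'J', 'D', 'W']
    leaf 'E' → 'E'
    leaf 'J' → 'J'
    leaf 'D' → 'D'
    leaf 'W' → 'W'
  → '(E,J,D,W)'
  internal I1 with children ['Y', 'R', 'T']
    leaf 'Y' → 'Y'
    leaf 'R' → 'R'
    leaf 'T' → 'T'
  → '(Y,R,T)'
  leaf 'B' → 'B'
→ '((E,J,D,W),(Y,R,T),B)'
Final: ((E,J,D,W),(Y,R,T),B);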